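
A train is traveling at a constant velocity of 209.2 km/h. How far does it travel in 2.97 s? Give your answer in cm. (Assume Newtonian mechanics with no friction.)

v = 209.2 km/h × 0.2777777777777778 = 58.1111 m/s
d = v × t = 58.1111 × 2.97 = 172.59 m
d = 172.59 m / 0.01 = 17260 cm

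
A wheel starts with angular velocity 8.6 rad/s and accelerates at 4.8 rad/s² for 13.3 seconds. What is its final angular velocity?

ω = ω₀ + αt = 8.6 + 4.8 × 13.3 = 72.44 rad/s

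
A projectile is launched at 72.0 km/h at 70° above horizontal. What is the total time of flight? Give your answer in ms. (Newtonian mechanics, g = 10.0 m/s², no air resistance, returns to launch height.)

v₀ = 72.0 km/h × 0.2777777777777778 = 20.0 m/s
T = 2 × v₀ × sin(θ) / g = 2 × 20.0 × sin(70°) / 10.0 = 2 × 20.0 × 0.939693 / 10.0 = 3.75877 s
T = 3.75877 s / 0.001 = 3759 ms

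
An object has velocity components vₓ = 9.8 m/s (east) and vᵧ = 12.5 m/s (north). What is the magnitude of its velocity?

|v| = √(vₓ² + vᵧ²) = √(9.8² + 12.5²) = √(252.29) = 15.88 m/s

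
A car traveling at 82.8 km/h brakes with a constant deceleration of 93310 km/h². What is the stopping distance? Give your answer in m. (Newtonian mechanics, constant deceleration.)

v₀ = 82.8 km/h × 0.2777777777777778 = 23.0 m/s
a = 93310 km/h² × 7.716049382716049e-05 = 7.19985 m/s²
d = v₀² / (2a) = 23.0² / (2 × 7.19985) = 529.0 / 14.3997 = 36.74 m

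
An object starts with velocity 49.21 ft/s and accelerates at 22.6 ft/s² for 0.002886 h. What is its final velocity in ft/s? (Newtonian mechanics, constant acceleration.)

v₀ = 49.21 ft/s × 0.3048 = 14.9992 m/s
a = 22.6 ft/s² × 0.3048 = 6.88848 m/s²
t = 0.002886 h × 3600.0 = 10.3896 s
v = v₀ + a × t = 14.9992 + 6.88848 × 10.3896 = 86.5678 m/s
v = 86.5678 m/s / 0.3048 = 284.0 ft/s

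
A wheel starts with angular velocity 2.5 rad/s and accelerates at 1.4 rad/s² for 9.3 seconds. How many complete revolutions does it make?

θ = ω₀t + ½αt² = 2.5×9.3 + ½×1.4×9.3² = 83.793 rad
Total revolutions = θ/(2π) = 83.793/(2π) = 13.34
Complete revolutions = ⌊13.34⌋ = 13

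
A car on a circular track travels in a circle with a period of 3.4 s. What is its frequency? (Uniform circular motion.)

f = 1/T = 1/3.4 = 0.2941 Hz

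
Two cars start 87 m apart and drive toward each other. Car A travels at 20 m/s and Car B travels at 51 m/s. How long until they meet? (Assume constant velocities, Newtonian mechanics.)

Combined speed: v_combined = 20 + 51 = 71 m/s
Time to meet: t = d/v_combined = 87/71 = 1.23 s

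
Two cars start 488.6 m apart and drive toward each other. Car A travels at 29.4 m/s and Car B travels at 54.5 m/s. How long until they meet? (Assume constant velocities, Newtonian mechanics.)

Combined speed: v_combined = 29.4 + 54.5 = 83.9 m/s
Time to meet: t = d/v_combined = 488.6/83.9 = 5.82 s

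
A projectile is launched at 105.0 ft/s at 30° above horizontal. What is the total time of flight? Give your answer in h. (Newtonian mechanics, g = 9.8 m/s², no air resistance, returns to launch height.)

v₀ = 105.0 ft/s × 0.3048 = 32.004 m/s
T = 2 × v₀ × sin(θ) / g = 2 × 32.004 × sin(30°) / 9.8 = 2 × 32.004 × 0.5 / 9.8 = 3.26571 s
T = 3.26571 s / 3600.0 = 0.0009071 h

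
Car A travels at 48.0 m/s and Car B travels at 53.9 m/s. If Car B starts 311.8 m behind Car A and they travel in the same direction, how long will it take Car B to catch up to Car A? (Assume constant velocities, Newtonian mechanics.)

Relative speed: v_rel = 53.9 - 48.0 = 5.9 m/s
Time to catch: t = d₀/v_rel = 311.8/5.9 = 52.85 s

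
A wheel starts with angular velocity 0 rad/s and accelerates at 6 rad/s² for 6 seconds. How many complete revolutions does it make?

θ = ω₀t + ½αt² = 0×6 + ½×6×6² = 108.0 rad
Total revolutions = θ/(2π) = 108.0/(2π) = 17.19
Complete revolutions = ⌊17.19⌋ = 17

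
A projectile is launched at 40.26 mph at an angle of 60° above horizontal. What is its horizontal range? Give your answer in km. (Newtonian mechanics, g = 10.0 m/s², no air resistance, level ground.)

v₀ = 40.26 mph × 0.44704 = 17.9978 m/s
R = v₀² × sin(2θ) / g = 17.9978² × sin(2 × 60°) / 10.0 = 323.921 × 0.866025 / 10.0 = 28.0524 m
R = 28.0524 m / 1000.0 = 0.02805 km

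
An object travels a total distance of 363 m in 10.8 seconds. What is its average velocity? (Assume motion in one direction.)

v_avg = Δd / Δt = 363 / 10.8 = 33.61 m/s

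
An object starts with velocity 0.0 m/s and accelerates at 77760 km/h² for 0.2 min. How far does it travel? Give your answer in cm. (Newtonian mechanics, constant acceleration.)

a = 77760 km/h² × 7.716049382716049e-05 = 6.0 m/s²
t = 0.2 min × 60.0 = 12.0 s
d = v₀ × t + ½ × a × t² = 0.0 × 12.0 + 0.5 × 6.0 × 12.0² = 432.0 m
d = 432.0 m / 0.01 = 43200 cm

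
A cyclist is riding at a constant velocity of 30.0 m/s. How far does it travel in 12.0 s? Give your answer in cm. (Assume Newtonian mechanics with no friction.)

d = v × t = 30.0 × 12.0 = 360.0 m
d = 360.0 m / 0.01 = 36000 cm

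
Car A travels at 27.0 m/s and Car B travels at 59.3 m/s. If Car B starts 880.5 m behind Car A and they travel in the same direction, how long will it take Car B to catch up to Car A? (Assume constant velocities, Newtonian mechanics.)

Relative speed: v_rel = 59.3 - 27.0 = 32.3 m/s
Time to catch: t = d₀/v_rel = 880.5/32.3 = 27.26 s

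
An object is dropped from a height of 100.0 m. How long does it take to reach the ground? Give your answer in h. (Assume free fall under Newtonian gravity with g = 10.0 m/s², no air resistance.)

t = √(2h/g) = √(2 × 100.0 / 10.0) = 4.47214 s
t = 4.47214 s / 3600.0 = 0.001242 h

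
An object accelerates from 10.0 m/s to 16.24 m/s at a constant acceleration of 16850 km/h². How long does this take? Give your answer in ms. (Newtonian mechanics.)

a = 16850 km/h² × 7.716049382716049e-05 = 1.30015 m/s²
t = (v - v₀) / a = (16.24 - 10.0) / 1.30015 = 4.79945 s
t = 4.79945 s / 0.001 = 4799 ms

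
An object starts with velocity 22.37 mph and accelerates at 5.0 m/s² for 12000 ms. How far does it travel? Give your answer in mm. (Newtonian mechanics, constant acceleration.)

v₀ = 22.37 mph × 0.44704 = 10.0003 m/s
t = 12000 ms × 0.001 = 12.0 s
d = v₀ × t + ½ × a × t² = 10.0003 × 12.0 + 0.5 × 5.0 × 12.0² = 480.004 m
d = 480.004 m / 0.001 = 480000 mm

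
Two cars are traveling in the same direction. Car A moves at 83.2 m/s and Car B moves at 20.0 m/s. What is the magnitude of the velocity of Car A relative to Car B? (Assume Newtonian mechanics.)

v_rel = |v_A - v_B| = |83.2 - 20.0| = 63.2 m/s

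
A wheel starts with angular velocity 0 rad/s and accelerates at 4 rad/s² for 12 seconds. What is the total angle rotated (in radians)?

θ = ω₀t + ½αt² = 0×12 + ½×4×12² = 288.0 rad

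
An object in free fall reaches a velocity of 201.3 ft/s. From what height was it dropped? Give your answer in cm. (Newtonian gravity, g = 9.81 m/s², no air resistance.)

v = 201.3 ft/s × 0.3048 = 61.3562 m/s
h = v² / (2g) = 61.3562² / (2 × 9.81) = 191.875 m
h = 191.875 m / 0.01 = 19190 cm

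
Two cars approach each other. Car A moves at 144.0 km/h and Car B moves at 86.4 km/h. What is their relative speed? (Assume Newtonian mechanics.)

v_rel = v_A + v_B = 144.0 + 86.4 = 230.4 km/h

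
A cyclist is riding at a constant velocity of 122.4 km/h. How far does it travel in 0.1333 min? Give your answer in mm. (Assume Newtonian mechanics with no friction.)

v = 122.4 km/h × 0.2777777777777778 = 34.0 m/s
t = 0.1333 min × 60.0 = 7.998 s
d = v × t = 34.0 × 7.998 = 271.932 m
d = 271.932 m / 0.001 = 271900 mm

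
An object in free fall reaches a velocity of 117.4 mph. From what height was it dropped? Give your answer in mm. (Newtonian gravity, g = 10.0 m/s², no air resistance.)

v = 117.4 mph × 0.44704 = 52.4825 m/s
h = v² / (2g) = 52.4825² / (2 × 10.0) = 137.721 m
h = 137.721 m / 0.001 = 137700 mm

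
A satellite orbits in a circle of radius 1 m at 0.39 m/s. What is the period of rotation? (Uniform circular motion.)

T = 2πr/v = 2π×1/0.39 = 16.11 s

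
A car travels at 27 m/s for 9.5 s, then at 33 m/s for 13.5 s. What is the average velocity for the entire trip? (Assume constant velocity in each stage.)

d₁ = v₁t₁ = 27 × 9.5 = 256.5 m
d₂ = v₂t₂ = 33 × 13.5 = 445.5 m
d_total = 702.0 m, t_total = 23.0 s
v_avg = d_total/t_total = 702.0/23.0 = 30.52 m/s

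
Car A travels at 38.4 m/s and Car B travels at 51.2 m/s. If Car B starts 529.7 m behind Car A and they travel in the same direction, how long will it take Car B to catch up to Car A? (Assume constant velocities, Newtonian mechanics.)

Relative speed: v_rel = 51.2 - 38.4 = 12.8 m/s
Time to catch: t = d₀/v_rel = 529.7/12.8 = 41.38 s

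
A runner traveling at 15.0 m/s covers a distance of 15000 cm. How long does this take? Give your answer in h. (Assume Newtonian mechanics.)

d = 15000 cm × 0.01 = 150.0 m
t = d / v = 150.0 / 15.0 = 10.0 s
t = 10.0 s / 3600.0 = 0.002778 h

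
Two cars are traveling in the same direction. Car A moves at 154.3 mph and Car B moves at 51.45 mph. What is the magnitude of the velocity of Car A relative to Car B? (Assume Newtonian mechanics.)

v_rel = |v_A - v_B| = |154.3 - 51.45| = 102.85 mph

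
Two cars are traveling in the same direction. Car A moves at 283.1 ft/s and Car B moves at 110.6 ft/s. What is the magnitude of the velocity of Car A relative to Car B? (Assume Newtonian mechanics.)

v_rel = |v_A - v_B| = |283.1 - 110.6| = 172.5 ft/s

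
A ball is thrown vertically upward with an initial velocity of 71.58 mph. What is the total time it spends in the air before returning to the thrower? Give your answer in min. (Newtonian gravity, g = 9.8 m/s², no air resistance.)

v₀ = 71.58 mph × 0.44704 = 31.9991 m/s
t_total = 2 × v₀ / g = 2 × 31.9991 / 9.8 = 6.53043 s
t_total = 6.53043 s / 60.0 = 0.1088 min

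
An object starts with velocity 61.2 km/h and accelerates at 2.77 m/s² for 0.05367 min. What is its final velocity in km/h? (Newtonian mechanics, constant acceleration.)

v₀ = 61.2 km/h × 0.2777777777777778 = 17.0 m/s
t = 0.05367 min × 60.0 = 3.2202 s
v = v₀ + a × t = 17.0 + 2.77 × 3.2202 = 25.92 m/s
v = 25.92 m/s / 0.2777777777777778 = 93.31 km/h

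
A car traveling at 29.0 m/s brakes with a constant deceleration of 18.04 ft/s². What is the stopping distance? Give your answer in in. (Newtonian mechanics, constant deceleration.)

a = 18.04 ft/s² × 0.3048 = 5.49859 m/s²
d = v₀² / (2a) = 29.0² / (2 × 5.49859) = 841.0 / 10.9972 = 76.474 m
d = 76.474 m / 0.0254 = 3011 in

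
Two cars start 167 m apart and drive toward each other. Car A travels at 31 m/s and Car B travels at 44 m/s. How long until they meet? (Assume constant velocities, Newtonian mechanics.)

Combined speed: v_combined = 31 + 44 = 75 m/s
Time to meet: t = d/v_combined = 167/75 = 2.23 s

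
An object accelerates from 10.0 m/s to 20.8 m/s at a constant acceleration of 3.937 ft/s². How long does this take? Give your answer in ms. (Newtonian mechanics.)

a = 3.937 ft/s² × 0.3048 = 1.2 m/s²
t = (v - v₀) / a = (20.8 - 10.0) / 1.2 = 9.0 s
t = 9.0 s / 0.001 = 9000 ms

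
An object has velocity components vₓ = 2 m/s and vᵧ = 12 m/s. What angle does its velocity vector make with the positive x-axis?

θ = arctan(vᵧ/vₓ) = arctan(12/2) = 80.54°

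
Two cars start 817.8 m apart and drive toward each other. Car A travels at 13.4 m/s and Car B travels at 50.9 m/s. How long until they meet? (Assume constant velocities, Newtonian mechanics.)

Combined speed: v_combined = 13.4 + 50.9 = 64.3 m/s
Time to meet: t = d/v_combined = 817.8/64.3 = 12.72 s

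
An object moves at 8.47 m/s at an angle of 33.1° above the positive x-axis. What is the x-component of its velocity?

vₓ = v cos(θ) = 8.47 × cos(33.1°) = 7.1 m/s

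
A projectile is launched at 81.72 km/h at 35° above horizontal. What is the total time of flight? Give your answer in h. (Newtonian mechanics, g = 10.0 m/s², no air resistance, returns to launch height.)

v₀ = 81.72 km/h × 0.2777777777777778 = 22.7 m/s
T = 2 × v₀ × sin(θ) / g = 2 × 22.7 × sin(35°) / 10.0 = 2 × 22.7 × 0.573576 / 10.0 = 2.60404 s
T = 2.60404 s / 3600.0 = 0.0007233 h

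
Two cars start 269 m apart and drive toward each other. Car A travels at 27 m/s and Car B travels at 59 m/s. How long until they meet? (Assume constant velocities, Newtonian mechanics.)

Combined speed: v_combined = 27 + 59 = 86 m/s
Time to meet: t = d/v_combined = 269/86 = 3.13 s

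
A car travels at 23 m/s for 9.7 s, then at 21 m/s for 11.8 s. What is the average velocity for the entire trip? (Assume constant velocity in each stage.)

d₁ = v₁t₁ = 23 × 9.7 = 223.1 m
d₂ = v₂t₂ = 21 × 11.8 = 247.8 m
d_total = 470.9 m, t_total = 21.5 s
v_avg = d_total/t_total = 470.9/21.5 = 21.9 m/s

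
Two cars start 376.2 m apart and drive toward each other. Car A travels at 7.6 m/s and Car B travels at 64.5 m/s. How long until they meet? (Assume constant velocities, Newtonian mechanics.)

Combined speed: v_combined = 7.6 + 64.5 = 72.1 m/s
Time to meet: t = d/v_combined = 376.2/72.1 = 5.22 s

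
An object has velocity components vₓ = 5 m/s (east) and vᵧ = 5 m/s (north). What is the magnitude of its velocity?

|v| = √(vₓ² + vᵧ²) = √(5² + 5²) = √(50) = 7.07 m/s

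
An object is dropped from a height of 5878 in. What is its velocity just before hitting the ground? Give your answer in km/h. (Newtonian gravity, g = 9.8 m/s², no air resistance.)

h = 5878 in × 0.0254 = 149.301 m
v = √(2gh) = √(2 × 9.8 × 149.301) = 54.0953 m/s
v = 54.0953 m/s / 0.2777777777777778 = 194.7 km/h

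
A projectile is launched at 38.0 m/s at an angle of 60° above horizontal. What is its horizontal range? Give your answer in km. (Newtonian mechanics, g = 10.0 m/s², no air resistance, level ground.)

R = v₀² × sin(2θ) / g = 38.0² × sin(2 × 60°) / 10.0 = 1444.0 × 0.866025 / 10.0 = 125.054 m
R = 125.054 m / 1000.0 = 0.1251 km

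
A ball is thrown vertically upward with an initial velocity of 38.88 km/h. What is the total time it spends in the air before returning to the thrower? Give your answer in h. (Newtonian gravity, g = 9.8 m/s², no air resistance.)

v₀ = 38.88 km/h × 0.2777777777777778 = 10.8 m/s
t_total = 2 × v₀ / g = 2 × 10.8 / 9.8 = 2.20408 s
t_total = 2.20408 s / 3600.0 = 0.0006122 h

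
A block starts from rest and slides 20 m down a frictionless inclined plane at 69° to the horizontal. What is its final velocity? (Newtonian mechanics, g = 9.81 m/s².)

a = g sin(θ) = 9.81 × sin(69°) = 9.1584 m/s²
v = √(2ad) = √(2 × 9.1584 × 20) = 19.14 m/s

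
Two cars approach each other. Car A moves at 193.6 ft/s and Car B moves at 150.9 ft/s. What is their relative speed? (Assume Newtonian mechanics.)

v_rel = v_A + v_B = 193.6 + 150.9 = 344.5 ft/s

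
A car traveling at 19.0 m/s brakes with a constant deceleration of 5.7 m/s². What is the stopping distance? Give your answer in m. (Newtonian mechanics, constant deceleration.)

d = v₀² / (2a) = 19.0² / (2 × 5.7) = 361.0 / 11.4 = 31.67 m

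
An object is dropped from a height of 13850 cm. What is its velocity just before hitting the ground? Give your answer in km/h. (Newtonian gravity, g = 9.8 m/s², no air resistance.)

h = 13850 cm × 0.01 = 138.5 m
v = √(2gh) = √(2 × 9.8 × 138.5) = 52.1018 m/s
v = 52.1018 m/s / 0.2777777777777778 = 187.6 km/h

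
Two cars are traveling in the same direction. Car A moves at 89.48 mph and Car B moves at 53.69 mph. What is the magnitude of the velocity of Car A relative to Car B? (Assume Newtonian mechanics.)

v_rel = |v_A - v_B| = |89.48 - 53.69| = 35.79 mph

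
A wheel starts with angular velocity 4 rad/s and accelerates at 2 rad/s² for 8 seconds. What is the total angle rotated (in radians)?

θ = ω₀t + ½αt² = 4×8 + ½×2×8² = 96.0 rad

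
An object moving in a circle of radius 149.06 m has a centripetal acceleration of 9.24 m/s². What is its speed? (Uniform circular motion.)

v = √(a_c × r) = √(9.24 × 149.06) = 37.11 m/s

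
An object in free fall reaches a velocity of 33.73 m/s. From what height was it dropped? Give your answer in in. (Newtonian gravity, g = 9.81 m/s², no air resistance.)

h = v² / (2g) = 33.73² / (2 × 9.81) = 57.9874 m
h = 57.9874 m / 0.0254 = 2283 in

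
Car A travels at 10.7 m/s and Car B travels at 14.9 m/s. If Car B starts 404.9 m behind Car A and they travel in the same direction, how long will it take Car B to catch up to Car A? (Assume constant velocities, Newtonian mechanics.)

Relative speed: v_rel = 14.9 - 10.7 = 4.2 m/s
Time to catch: t = d₀/v_rel = 404.9/4.2 = 96.4 s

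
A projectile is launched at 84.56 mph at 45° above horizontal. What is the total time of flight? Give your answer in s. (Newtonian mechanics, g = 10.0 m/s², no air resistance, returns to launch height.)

v₀ = 84.56 mph × 0.44704 = 37.8017 m/s
T = 2 × v₀ × sin(θ) / g = 2 × 37.8017 × sin(45°) / 10.0 = 2 × 37.8017 × 0.707107 / 10.0 = 5.346 s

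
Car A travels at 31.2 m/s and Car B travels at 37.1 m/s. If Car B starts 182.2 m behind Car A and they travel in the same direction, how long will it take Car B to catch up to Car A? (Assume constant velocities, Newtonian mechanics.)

Relative speed: v_rel = 37.1 - 31.2 = 5.9 m/s
Time to catch: t = d₀/v_rel = 182.2/5.9 = 30.88 s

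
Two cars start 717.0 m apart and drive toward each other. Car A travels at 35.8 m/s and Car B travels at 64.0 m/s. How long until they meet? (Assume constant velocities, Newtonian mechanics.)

Combined speed: v_combined = 35.8 + 64.0 = 99.8 m/s
Time to meet: t = d/v_combined = 717.0/99.8 = 7.18 s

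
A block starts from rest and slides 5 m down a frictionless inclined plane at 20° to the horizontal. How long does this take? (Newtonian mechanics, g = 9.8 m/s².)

a = g sin(θ) = 9.8 × sin(20°) = 3.3518 m/s²
t = √(2d/a) = √(2 × 5 / 3.3518) = 1.73 s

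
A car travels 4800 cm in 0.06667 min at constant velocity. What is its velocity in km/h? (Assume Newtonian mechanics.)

d = 4800 cm × 0.01 = 48.0 m
t = 0.06667 min × 60.0 = 4.0002 s
v = d / t = 48.0 / 4.0002 = 11.9994 m/s
v = 11.9994 m/s / 0.2777777777777778 = 43.2 km/h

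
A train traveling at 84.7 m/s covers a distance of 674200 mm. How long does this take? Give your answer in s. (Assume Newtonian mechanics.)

d = 674200 mm × 0.001 = 674.2 m
t = d / v = 674.2 / 84.7 = 7.96 s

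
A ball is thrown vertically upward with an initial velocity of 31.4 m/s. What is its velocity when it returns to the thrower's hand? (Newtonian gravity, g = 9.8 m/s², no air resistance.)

By conservation of energy (no air resistance), the ball returns to the throw height with the same speed as launch, but directed downward.
|v_ground| = v₀ = 31.4 m/s
v_ground = 31.4 m/s (downward)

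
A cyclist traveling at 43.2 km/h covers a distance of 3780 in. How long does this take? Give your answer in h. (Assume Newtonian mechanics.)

d = 3780 in × 0.0254 = 96.012 m
v = 43.2 km/h × 0.2777777777777778 = 12.0 m/s
t = d / v = 96.012 / 12.0 = 8.001 s
t = 8.001 s / 3600.0 = 0.002222 h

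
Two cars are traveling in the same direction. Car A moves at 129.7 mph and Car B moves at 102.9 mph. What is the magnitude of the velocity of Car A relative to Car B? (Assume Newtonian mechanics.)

v_rel = |v_A - v_B| = |129.7 - 102.9| = 26.8 mph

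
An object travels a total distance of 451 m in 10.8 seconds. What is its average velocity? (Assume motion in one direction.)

v_avg = Δd / Δt = 451 / 10.8 = 41.76 m/s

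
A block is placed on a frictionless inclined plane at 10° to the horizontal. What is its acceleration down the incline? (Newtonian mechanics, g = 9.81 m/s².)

a = g sin(θ) = 9.81 × sin(10°) = 9.81 × 0.1736 = 1.7 m/s²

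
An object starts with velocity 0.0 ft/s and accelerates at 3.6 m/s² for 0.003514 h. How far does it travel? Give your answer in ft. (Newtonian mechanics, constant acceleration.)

v₀ = 0.0 ft/s × 0.3048 = 0.0 m/s
t = 0.003514 h × 3600.0 = 12.6504 s
d = v₀ × t + ½ × a × t² = 0.0 × 12.6504 + 0.5 × 3.6 × 12.6504² = 288.059 m
d = 288.059 m / 0.3048 = 945.1 ft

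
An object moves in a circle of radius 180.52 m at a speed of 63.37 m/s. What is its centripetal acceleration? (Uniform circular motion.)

a_c = v²/r = 63.37²/180.52 = 4015.7569/180.52 = 22.25 m/s²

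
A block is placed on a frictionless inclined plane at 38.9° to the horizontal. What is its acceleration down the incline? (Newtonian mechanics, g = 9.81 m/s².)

a = g sin(θ) = 9.81 × sin(38.9°) = 9.81 × 0.628 = 6.16 m/s²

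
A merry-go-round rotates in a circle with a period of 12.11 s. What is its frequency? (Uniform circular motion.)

f = 1/T = 1/12.11 = 0.0826 Hz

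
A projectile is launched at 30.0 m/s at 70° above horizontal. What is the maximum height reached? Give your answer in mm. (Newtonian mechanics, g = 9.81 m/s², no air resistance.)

H = v₀² × sin²(θ) / (2g) = 30.0² × sin(70°)² / (2 × 9.81) = 900.0 × 0.883022 / 19.62 = 40.5056 m
H = 40.5056 m / 0.001 = 40510 mm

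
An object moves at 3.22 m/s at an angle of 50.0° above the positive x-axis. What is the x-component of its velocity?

vₓ = v cos(θ) = 3.22 × cos(50.0°) = 2.07 m/s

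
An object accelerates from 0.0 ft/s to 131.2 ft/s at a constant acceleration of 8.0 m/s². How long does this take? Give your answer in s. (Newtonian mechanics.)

v₀ = 0.0 ft/s × 0.3048 = 0.0 m/s
v = 131.2 ft/s × 0.3048 = 39.9898 m/s
t = (v - v₀) / a = (39.9898 - 0.0) / 8.0 = 4.999 s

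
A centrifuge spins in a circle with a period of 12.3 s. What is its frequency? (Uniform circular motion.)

f = 1/T = 1/12.3 = 0.0813 Hz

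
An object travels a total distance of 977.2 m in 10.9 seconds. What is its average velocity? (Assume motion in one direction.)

v_avg = Δd / Δt = 977.2 / 10.9 = 89.65 m/s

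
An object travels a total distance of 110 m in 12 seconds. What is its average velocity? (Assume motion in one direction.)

v_avg = Δd / Δt = 110 / 12 = 9.17 m/s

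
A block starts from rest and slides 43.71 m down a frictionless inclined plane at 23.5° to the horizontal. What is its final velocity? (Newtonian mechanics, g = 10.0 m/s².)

a = g sin(θ) = 10.0 × sin(23.5°) = 3.9875 m/s²
v = √(2ad) = √(2 × 3.9875 × 43.71) = 18.67 m/s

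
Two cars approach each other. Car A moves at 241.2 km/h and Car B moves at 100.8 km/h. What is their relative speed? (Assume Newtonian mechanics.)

v_rel = v_A + v_B = 241.2 + 100.8 = 342.0 km/h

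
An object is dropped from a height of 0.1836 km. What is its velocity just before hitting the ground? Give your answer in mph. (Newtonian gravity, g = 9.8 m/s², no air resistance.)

h = 0.1836 km × 1000.0 = 183.6 m
v = √(2gh) = √(2 × 9.8 × 183.6) = 59.988 m/s
v = 59.988 m/s / 0.44704 = 134.2 mph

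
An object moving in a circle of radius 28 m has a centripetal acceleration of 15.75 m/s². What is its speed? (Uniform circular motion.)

v = √(a_c × r) = √(15.75 × 28) = 21.0 m/s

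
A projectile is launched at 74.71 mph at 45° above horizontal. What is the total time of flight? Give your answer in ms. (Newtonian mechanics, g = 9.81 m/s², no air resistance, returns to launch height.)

v₀ = 74.71 mph × 0.44704 = 33.3984 m/s
T = 2 × v₀ × sin(θ) / g = 2 × 33.3984 × sin(45°) / 9.81 = 2 × 33.3984 × 0.707107 / 9.81 = 4.81473 s
T = 4.81473 s / 0.001 = 4815 ms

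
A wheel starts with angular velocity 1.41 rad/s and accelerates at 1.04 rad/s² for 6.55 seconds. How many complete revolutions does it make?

θ = ω₀t + ½αt² = 1.41×6.55 + ½×1.04×6.55² = 31.5448 rad
Total revolutions = θ/(2π) = 31.5448/(2π) = 5.02
Complete revolutions = ⌊5.02⌋ = 5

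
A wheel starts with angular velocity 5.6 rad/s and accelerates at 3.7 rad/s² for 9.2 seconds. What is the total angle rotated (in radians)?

θ = ω₀t + ½αt² = 5.6×9.2 + ½×3.7×9.2² = 208.1 rad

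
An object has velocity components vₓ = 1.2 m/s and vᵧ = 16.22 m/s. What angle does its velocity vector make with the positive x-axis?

θ = arctan(vᵧ/vₓ) = arctan(16.22/1.2) = 85.77°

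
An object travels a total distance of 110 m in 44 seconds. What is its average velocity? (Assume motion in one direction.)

v_avg = Δd / Δt = 110 / 44 = 2.5 m/s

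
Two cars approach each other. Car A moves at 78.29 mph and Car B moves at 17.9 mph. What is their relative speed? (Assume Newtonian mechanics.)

v_rel = v_A + v_B = 78.29 + 17.9 = 96.19 mph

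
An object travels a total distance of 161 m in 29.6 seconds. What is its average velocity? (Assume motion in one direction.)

v_avg = Δd / Δt = 161 / 29.6 = 5.44 m/s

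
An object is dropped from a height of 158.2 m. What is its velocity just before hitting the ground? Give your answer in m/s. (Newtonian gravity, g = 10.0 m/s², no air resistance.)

v = √(2gh) = √(2 × 10.0 × 158.2) = 56.25 m/s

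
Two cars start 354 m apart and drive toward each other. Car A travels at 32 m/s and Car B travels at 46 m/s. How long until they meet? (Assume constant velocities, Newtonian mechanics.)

Combined speed: v_combined = 32 + 46 = 78 m/s
Time to meet: t = d/v_combined = 354/78 = 4.54 s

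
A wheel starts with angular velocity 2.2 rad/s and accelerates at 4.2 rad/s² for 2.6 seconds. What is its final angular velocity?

ω = ω₀ + αt = 2.2 + 4.2 × 2.6 = 13.12 rad/s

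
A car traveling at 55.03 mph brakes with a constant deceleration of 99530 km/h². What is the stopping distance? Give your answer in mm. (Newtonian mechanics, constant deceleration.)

v₀ = 55.03 mph × 0.44704 = 24.6006 m/s
a = 99530 km/h² × 7.716049382716049e-05 = 7.67978 m/s²
d = v₀² / (2a) = 24.6006² / (2 × 7.67978) = 605.19 / 15.3596 = 39.4014 m
d = 39.4014 m / 0.001 = 39400 mm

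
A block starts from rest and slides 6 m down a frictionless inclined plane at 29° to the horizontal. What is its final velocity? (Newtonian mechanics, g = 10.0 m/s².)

a = g sin(θ) = 10.0 × sin(29°) = 4.8481 m/s²
v = √(2ad) = √(2 × 4.8481 × 6) = 7.63 m/s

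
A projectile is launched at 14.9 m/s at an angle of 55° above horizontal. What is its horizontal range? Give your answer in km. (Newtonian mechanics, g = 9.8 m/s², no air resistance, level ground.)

R = v₀² × sin(2θ) / g = 14.9² × sin(2 × 55°) / 9.8 = 222.01 × 0.939693 / 9.8 = 21.2879 m
R = 21.2879 m / 1000.0 = 0.02129 km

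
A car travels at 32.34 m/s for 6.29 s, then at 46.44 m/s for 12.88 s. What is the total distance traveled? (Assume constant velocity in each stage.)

d₁ = v₁t₁ = 32.34 × 6.29 = 203.4186 m
d₂ = v₂t₂ = 46.44 × 12.88 = 598.1472 m
d_total = 203.4186 + 598.1472 = 801.57 m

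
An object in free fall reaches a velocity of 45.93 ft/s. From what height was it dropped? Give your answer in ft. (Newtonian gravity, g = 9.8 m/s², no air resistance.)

v = 45.93 ft/s × 0.3048 = 13.9995 m/s
h = v² / (2g) = 13.9995² / (2 × 9.8) = 9.99929 m
h = 9.99929 m / 0.3048 = 32.81 ft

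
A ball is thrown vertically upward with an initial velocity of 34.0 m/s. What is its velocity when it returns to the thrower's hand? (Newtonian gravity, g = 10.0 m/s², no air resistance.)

By conservation of energy (no air resistance), the ball returns to the throw height with the same speed as launch, but directed downward.
|v_ground| = v₀ = 34.0 m/s
v_ground = 34.0 m/s (downward)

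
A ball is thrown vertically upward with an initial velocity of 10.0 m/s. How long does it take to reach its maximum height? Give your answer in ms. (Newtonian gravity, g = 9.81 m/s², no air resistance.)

t_up = v₀ / g = 10.0 / 9.81 = 1.01937 s
t_up = 1.01937 s / 0.001 = 1019 ms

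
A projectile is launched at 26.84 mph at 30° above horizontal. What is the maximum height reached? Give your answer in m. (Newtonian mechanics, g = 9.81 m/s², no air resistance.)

v₀ = 26.84 mph × 0.44704 = 11.9986 m/s
H = v₀² × sin²(θ) / (2g) = 11.9986² × sin(30°)² / (2 × 9.81) = 143.966 × 0.25 / 19.62 = 1.834 m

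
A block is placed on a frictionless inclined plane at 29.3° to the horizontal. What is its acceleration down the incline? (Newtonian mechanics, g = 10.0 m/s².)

a = g sin(θ) = 10.0 × sin(29.3°) = 10.0 × 0.4894 = 4.89 m/s²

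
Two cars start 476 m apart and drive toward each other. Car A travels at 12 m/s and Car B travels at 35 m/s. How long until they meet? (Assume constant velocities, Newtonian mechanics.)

Combined speed: v_combined = 12 + 35 = 47 m/s
Time to meet: t = d/v_combined = 476/47 = 10.13 s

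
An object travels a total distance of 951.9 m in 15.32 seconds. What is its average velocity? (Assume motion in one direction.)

v_avg = Δd / Δt = 951.9 / 15.32 = 62.13 m/s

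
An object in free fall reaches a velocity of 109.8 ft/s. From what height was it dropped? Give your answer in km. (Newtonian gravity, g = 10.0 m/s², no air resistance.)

v = 109.8 ft/s × 0.3048 = 33.467 m/s
h = v² / (2g) = 33.467² / (2 × 10.0) = 56.002 m
h = 56.002 m / 1000.0 = 0.056 km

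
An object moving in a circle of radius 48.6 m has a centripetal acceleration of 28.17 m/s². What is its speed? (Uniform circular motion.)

v = √(a_c × r) = √(28.17 × 48.6) = 37.0 m/s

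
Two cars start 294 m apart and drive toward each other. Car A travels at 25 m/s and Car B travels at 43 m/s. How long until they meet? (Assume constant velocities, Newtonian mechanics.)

Combined speed: v_combined = 25 + 43 = 68 m/s
Time to meet: t = d/v_combined = 294/68 = 4.32 s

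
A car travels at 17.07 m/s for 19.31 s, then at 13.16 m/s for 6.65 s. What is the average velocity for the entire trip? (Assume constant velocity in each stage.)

d₁ = v₁t₁ = 17.07 × 19.31 = 329.6217 m
d₂ = v₂t₂ = 13.16 × 6.65 = 87.514 m
d_total = 417.1357 m, t_total = 25.96 s
v_avg = d_total/t_total = 417.1357/25.96 = 16.07 m/s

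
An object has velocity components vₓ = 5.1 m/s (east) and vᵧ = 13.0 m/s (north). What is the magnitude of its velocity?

|v| = √(vₓ² + vᵧ²) = √(5.1² + 13.0²) = √(195.01) = 13.96 m/s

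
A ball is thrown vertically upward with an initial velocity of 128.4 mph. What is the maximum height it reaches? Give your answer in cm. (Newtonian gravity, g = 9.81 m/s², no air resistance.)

v₀ = 128.4 mph × 0.44704 = 57.3999 m/s
h_max = v₀² / (2g) = 57.3999² / (2 × 9.81) = 3294.75 / 19.62 = 167.928 m
h_max = 167.928 m / 0.01 = 16790 cm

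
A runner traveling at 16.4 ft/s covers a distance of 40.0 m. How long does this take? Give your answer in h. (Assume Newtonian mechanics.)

v = 16.4 ft/s × 0.3048 = 4.99872 m/s
t = d / v = 40.0 / 4.99872 = 8.00205 s
t = 8.00205 s / 3600.0 = 0.002223 h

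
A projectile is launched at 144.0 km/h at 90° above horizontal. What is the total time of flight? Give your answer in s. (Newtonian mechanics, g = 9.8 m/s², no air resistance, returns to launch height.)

v₀ = 144.0 km/h × 0.2777777777777778 = 40.0 m/s
T = 2 × v₀ × sin(θ) / g = 2 × 40.0 × sin(90°) / 9.8 = 2 × 40.0 × 1.0 / 9.8 = 8.163 s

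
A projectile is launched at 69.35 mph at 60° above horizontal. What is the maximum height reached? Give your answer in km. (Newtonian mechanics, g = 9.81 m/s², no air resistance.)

v₀ = 69.35 mph × 0.44704 = 31.0022 m/s
H = v₀² × sin²(θ) / (2g) = 31.0022² × sin(60°)² / (2 × 9.81) = 961.136 × 0.75 / 19.62 = 36.7407 m
H = 36.7407 m / 1000.0 = 0.03674 km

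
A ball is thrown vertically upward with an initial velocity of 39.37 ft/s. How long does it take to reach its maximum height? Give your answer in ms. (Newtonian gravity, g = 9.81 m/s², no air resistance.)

v₀ = 39.37 ft/s × 0.3048 = 12.0 m/s
t_up = v₀ / g = 12.0 / 9.81 = 1.22324 s
t_up = 1.22324 s / 0.001 = 1223 ms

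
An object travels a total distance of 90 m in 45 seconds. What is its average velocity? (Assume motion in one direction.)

v_avg = Δd / Δt = 90 / 45 = 2.0 m/s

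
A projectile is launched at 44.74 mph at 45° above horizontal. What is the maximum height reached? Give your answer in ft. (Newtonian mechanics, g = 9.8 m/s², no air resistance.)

v₀ = 44.74 mph × 0.44704 = 20.0006 m/s
H = v₀² × sin²(θ) / (2g) = 20.0006² × sin(45°)² / (2 × 9.8) = 400.024 × 0.5 / 19.6 = 10.2047 m
H = 10.2047 m / 0.3048 = 33.48 ft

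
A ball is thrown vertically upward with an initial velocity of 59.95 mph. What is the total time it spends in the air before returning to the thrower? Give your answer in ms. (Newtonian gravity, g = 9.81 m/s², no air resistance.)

v₀ = 59.95 mph × 0.44704 = 26.8 m/s
t_total = 2 × v₀ / g = 2 × 26.8 / 9.81 = 5.46381 s
t_total = 5.46381 s / 0.001 = 5464 ms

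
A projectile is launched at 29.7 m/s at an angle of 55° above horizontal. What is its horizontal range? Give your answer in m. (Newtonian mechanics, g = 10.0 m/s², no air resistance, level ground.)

R = v₀² × sin(2θ) / g = 29.7² × sin(2 × 55°) / 10.0 = 882.09 × 0.939693 / 10.0 = 82.89 m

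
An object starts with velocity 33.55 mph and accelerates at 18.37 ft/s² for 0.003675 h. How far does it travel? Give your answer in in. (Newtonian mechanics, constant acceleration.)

v₀ = 33.55 mph × 0.44704 = 14.9982 m/s
a = 18.37 ft/s² × 0.3048 = 5.59918 m/s²
t = 0.003675 h × 3600.0 = 13.23 s
d = v₀ × t + ½ × a × t² = 14.9982 × 13.23 + 0.5 × 5.59918 × 13.23² = 688.447 m
d = 688.447 m / 0.0254 = 27100 in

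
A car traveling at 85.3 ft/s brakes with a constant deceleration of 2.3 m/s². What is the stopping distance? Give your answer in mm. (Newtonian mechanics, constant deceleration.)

v₀ = 85.3 ft/s × 0.3048 = 25.9994 m/s
d = v₀² / (2a) = 25.9994² / (2 × 2.3) = 675.969 / 4.6 = 146.95 m
d = 146.95 m / 0.001 = 147000 mm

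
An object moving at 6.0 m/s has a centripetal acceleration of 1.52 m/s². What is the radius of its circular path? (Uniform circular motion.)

r = v²/a_c = 6.0²/1.52 = 23.68 m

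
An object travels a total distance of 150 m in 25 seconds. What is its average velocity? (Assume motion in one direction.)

v_avg = Δd / Δt = 150 / 25 = 6.0 m/s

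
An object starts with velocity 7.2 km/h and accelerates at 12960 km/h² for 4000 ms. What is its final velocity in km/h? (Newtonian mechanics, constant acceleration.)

v₀ = 7.2 km/h × 0.2777777777777778 = 2.0 m/s
a = 12960 km/h² × 7.716049382716049e-05 = 1.0 m/s²
t = 4000 ms × 0.001 = 4.0 s
v = v₀ + a × t = 2.0 + 1.0 × 4.0 = 6.0 m/s
v = 6.0 m/s / 0.2777777777777778 = 21.6 km/h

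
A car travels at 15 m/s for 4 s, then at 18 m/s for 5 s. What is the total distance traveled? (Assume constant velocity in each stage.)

d₁ = v₁t₁ = 15 × 4 = 60 m
d₂ = v₂t₂ = 18 × 5 = 90 m
d_total = 60 + 90 = 150 m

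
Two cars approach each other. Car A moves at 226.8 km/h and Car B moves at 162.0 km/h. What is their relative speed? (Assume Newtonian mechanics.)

v_rel = v_A + v_B = 226.8 + 162.0 = 388.8 km/h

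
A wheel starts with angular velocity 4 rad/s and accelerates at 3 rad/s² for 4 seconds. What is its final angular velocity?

ω = ω₀ + αt = 4 + 3 × 4 = 16 rad/s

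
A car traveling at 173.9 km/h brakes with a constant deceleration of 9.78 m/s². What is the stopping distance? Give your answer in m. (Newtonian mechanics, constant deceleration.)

v₀ = 173.9 km/h × 0.2777777777777778 = 48.3056 m/s
d = v₀² / (2a) = 48.3056² / (2 × 9.78) = 2333.43 / 19.56 = 119.3 m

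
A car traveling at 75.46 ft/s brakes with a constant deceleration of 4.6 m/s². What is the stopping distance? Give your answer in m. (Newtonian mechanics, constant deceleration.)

v₀ = 75.46 ft/s × 0.3048 = 23.0002 m/s
d = v₀² / (2a) = 23.0002² / (2 × 4.6) = 529.009 / 9.2 = 57.5 m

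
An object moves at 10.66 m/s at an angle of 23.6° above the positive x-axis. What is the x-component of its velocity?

vₓ = v cos(θ) = 10.66 × cos(23.6°) = 9.77 m/s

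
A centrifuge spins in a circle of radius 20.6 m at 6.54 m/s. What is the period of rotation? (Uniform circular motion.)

T = 2πr/v = 2π×20.6/6.54 = 19.79 s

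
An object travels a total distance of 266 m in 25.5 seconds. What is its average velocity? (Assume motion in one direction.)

v_avg = Δd / Δt = 266 / 25.5 = 10.43 m/s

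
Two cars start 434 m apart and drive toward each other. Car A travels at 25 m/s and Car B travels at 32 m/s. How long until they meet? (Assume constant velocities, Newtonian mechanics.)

Combined speed: v_combined = 25 + 32 = 57 m/s
Time to meet: t = d/v_combined = 434/57 = 7.61 s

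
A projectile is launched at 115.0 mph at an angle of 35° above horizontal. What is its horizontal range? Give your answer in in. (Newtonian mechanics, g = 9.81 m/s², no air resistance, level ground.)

v₀ = 115.0 mph × 0.44704 = 51.4096 m/s
R = v₀² × sin(2θ) / g = 51.4096² × sin(2 × 35°) / 9.81 = 2642.95 × 0.939693 / 9.81 = 253.166 m
R = 253.166 m / 0.0254 = 9967 in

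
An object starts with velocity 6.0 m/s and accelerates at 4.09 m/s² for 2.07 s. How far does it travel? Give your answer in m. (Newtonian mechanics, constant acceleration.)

d = v₀ × t + ½ × a × t² = 6.0 × 2.07 + 0.5 × 4.09 × 2.07² = 21.18 m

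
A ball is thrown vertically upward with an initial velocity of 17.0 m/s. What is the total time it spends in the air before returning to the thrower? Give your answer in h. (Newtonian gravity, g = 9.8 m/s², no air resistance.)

t_total = 2 × v₀ / g = 2 × 17.0 / 9.8 = 3.46939 s
t_total = 3.46939 s / 3600.0 = 0.0009637 h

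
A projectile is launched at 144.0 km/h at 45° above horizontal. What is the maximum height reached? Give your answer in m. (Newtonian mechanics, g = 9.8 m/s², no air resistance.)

v₀ = 144.0 km/h × 0.2777777777777778 = 40.0 m/s
H = v₀² × sin²(θ) / (2g) = 40.0² × sin(45°)² / (2 × 9.8) = 1600.0 × 0.5 / 19.6 = 40.82 m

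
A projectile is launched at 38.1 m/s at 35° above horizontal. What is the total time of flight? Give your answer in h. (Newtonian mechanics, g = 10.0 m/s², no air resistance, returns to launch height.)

T = 2 × v₀ × sin(θ) / g = 2 × 38.1 × sin(35°) / 10.0 = 2 × 38.1 × 0.573576 / 10.0 = 4.37065 s
T = 4.37065 s / 3600.0 = 0.001214 h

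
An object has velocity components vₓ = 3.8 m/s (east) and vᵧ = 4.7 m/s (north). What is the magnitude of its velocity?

|v| = √(vₓ² + vᵧ²) = √(3.8² + 4.7²) = √(36.53) = 6.04 m/s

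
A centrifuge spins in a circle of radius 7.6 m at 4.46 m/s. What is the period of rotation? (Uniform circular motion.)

T = 2πr/v = 2π×7.6/4.46 = 10.71 s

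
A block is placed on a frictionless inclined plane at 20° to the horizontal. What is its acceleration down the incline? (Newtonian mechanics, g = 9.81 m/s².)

a = g sin(θ) = 9.81 × sin(20°) = 9.81 × 0.342 = 3.36 m/s²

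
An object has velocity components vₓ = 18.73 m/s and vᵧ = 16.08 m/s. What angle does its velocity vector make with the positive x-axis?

θ = arctan(vᵧ/vₓ) = arctan(16.08/18.73) = 40.65°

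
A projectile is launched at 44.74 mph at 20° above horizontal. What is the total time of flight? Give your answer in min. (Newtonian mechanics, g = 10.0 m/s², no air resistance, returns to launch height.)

v₀ = 44.74 mph × 0.44704 = 20.0006 m/s
T = 2 × v₀ × sin(θ) / g = 2 × 20.0006 × sin(20°) / 10.0 = 2 × 20.0006 × 0.34202 / 10.0 = 1.36812 s
T = 1.36812 s / 60.0 = 0.0228 min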